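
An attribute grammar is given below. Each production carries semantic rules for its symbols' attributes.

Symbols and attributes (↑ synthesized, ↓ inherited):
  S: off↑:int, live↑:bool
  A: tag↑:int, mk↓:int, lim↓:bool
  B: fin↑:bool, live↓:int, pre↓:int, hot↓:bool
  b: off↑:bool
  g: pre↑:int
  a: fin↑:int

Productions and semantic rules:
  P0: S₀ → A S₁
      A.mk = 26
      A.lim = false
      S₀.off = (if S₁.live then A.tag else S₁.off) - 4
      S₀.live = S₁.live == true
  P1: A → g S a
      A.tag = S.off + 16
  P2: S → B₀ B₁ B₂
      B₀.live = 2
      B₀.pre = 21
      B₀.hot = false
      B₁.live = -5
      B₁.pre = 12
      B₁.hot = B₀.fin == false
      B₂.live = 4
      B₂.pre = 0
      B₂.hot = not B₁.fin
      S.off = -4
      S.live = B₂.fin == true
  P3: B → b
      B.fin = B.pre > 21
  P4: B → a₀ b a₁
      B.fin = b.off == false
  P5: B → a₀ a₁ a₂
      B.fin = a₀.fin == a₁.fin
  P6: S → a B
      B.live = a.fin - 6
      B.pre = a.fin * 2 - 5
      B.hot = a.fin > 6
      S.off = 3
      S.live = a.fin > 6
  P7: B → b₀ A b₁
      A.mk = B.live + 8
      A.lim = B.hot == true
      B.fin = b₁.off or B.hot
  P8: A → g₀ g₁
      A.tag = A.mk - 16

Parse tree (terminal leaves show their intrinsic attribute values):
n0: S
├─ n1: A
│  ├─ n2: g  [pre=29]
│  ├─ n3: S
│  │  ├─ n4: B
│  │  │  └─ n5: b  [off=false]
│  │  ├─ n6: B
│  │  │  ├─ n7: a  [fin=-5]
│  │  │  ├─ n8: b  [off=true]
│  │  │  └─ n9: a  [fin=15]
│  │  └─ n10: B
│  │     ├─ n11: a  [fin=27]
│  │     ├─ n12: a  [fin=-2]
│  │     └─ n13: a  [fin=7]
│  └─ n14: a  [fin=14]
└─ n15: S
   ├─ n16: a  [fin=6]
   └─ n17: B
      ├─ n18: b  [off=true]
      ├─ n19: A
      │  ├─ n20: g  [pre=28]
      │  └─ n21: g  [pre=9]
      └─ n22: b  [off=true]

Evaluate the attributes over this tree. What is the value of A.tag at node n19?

-8

1. n1.mk = 26  [26]
2. n1.lim = false  [false]
3. n2.pre = 29  [terminal]
4. n4.live = 2  [2]
5. n4.pre = 21  [21]
6. n4.hot = false  [false]
7. n5.off = false  [terminal]
8. n4.fin = false  [B.pre > 21]
9. n6.live = -5  [-5]
10. n6.pre = 12  [12]
11. n6.hot = true  [B₀.fin == false]
12. n7.fin = -5  [terminal]
13. n8.off = true  [terminal]
14. n9.fin = 15  [terminal]
15. n6.fin = false  [b.off == false]
16. n10.live = 4  [4]
17. n10.pre = 0  [0]
18. n10.hot = true  [not B₁.fin]
19. n11.fin = 27  [terminal]
20. n12.fin = -2  [terminal]
21. n13.fin = 7  [terminal]
22. n10.fin = false  [a₀.fin == a₁.fin]
23. n3.off = -4  [-4]
24. n3.live = false  [B₂.fin == true]
25. n14.fin = 14  [terminal]
26. n1.tag = 12  [S.off + 16]
27. n16.fin = 6  [terminal]
28. n17.live = 0  [a.fin - 6]
29. n17.pre = 7  [a.fin * 2 - 5]
30. n17.hot = false  [a.fin > 6]
31. n18.off = true  [terminal]
32. n19.mk = 8  [B.live + 8]
33. n19.lim = false  [B.hot == true]
34. n20.pre = 28  [terminal]
35. n21.pre = 9  [terminal]
36. n19.tag = -8  [A.mk - 16]
37. n22.off = true  [terminal]
38. n17.fin = true  [b₁.off or B.hot]
39. n15.off = 3  [3]
40. n15.live = false  [a.fin > 6]
41. n0.off = -1  [(if S₁.live then A.tag else S₁.off) - 4]
42. n0.live = false  [S₁.live == true]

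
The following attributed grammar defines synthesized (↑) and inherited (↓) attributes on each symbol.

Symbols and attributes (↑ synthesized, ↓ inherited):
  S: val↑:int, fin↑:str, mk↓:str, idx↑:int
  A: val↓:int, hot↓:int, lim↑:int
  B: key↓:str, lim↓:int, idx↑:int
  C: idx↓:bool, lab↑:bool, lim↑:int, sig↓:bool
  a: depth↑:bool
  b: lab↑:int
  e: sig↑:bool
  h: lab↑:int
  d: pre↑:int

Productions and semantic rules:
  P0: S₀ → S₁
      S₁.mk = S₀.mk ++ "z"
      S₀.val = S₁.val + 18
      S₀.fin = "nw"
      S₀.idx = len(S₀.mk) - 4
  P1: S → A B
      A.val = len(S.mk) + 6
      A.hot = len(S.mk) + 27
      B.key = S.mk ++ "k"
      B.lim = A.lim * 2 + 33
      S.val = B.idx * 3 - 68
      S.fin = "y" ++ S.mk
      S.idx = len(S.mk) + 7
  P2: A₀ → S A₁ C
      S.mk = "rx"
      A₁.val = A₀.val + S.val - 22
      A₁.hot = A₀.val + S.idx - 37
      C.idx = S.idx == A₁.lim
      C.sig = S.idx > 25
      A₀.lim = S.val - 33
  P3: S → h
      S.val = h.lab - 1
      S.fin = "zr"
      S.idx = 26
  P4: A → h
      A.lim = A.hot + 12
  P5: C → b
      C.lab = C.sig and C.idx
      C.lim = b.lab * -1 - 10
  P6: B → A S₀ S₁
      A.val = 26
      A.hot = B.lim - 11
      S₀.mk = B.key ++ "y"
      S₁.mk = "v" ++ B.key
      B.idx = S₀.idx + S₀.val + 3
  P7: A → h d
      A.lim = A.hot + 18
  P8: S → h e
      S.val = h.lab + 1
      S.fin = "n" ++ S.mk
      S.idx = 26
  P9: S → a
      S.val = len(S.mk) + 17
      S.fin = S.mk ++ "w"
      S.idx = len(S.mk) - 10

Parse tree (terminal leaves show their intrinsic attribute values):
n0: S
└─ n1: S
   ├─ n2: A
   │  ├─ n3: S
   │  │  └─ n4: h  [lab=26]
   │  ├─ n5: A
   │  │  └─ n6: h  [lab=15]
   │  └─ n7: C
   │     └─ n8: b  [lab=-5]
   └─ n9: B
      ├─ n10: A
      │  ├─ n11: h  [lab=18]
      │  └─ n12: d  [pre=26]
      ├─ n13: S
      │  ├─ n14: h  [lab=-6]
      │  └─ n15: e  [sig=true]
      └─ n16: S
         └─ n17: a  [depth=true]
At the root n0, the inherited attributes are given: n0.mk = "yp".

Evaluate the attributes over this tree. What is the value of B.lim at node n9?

17

1. n0.mk = "yp"  [given at root]
2. n1.mk = "ypz"  [S₀.mk ++ "z"]
3. n2.val = 9  [len(S.mk) + 6]
4. n2.hot = 30  [len(S.mk) + 27]
5. n3.mk = "rx"  ["rx"]
6. n4.lab = 26  [terminal]
7. n3.val = 25  [h.lab - 1]
8. n3.fin = "zr"  ["zr"]
9. n3.idx = 26  [26]
10. n5.val = 12  [A₀.val + S.val - 22]
11. n5.hot = -2  [A₀.val + S.idx - 37]
12. n6.lab = 15  [terminal]
13. n5.lim = 10  [A.hot + 12]
14. n7.idx = false  [S.idx == A₁.lim]
15. n7.sig = true  [S.idx > 25]
16. n8.lab = -5  [terminal]
17. n7.lab = false  [C.sig and C.idx]
18. n7.lim = -5  [b.lab * -1 - 10]
19. n2.lim = -8  [S.val - 33]
20. n9.key = "ypzk"  [S.mk ++ "k"]
21. n9.lim = 17  [A.lim * 2 + 33]
22. n10.val = 26  [26]
23. n10.hot = 6  [B.lim - 11]
24. n11.lab = 18  [terminal]
25. n12.pre = 26  [terminal]
26. n10.lim = 24  [A.hot + 18]
27. n13.mk = "ypzky"  [B.key ++ "y"]
28. n14.lab = -6  [terminal]
29. n15.sig = true  [terminal]
30. n13.val = -5  [h.lab + 1]
31. n13.fin = "nypzky"  ["n" ++ S.mk]
32. n13.idx = 26  [26]
33. n16.mk = "vypzk"  ["v" ++ B.key]
34. n17.depth = true  [terminal]
35. n16.val = 22  [len(S.mk) + 17]
36. n16.fin = "vypzkw"  [S.mk ++ "w"]
37. n16.idx = -5  [len(S.mk) - 10]
38. n9.idx = 24  [S₀.idx + S₀.val + 3]
39. n1.val = 4  [B.idx * 3 - 68]
40. n1.fin = "yypz"  ["y" ++ S.mk]
41. n1.idx = 10  [len(S.mk) + 7]
42. n0.val = 22  [S₁.val + 18]
43. n0.fin = "nw"  ["nw"]
44. n0.idx = -2  [len(S₀.mk) - 4]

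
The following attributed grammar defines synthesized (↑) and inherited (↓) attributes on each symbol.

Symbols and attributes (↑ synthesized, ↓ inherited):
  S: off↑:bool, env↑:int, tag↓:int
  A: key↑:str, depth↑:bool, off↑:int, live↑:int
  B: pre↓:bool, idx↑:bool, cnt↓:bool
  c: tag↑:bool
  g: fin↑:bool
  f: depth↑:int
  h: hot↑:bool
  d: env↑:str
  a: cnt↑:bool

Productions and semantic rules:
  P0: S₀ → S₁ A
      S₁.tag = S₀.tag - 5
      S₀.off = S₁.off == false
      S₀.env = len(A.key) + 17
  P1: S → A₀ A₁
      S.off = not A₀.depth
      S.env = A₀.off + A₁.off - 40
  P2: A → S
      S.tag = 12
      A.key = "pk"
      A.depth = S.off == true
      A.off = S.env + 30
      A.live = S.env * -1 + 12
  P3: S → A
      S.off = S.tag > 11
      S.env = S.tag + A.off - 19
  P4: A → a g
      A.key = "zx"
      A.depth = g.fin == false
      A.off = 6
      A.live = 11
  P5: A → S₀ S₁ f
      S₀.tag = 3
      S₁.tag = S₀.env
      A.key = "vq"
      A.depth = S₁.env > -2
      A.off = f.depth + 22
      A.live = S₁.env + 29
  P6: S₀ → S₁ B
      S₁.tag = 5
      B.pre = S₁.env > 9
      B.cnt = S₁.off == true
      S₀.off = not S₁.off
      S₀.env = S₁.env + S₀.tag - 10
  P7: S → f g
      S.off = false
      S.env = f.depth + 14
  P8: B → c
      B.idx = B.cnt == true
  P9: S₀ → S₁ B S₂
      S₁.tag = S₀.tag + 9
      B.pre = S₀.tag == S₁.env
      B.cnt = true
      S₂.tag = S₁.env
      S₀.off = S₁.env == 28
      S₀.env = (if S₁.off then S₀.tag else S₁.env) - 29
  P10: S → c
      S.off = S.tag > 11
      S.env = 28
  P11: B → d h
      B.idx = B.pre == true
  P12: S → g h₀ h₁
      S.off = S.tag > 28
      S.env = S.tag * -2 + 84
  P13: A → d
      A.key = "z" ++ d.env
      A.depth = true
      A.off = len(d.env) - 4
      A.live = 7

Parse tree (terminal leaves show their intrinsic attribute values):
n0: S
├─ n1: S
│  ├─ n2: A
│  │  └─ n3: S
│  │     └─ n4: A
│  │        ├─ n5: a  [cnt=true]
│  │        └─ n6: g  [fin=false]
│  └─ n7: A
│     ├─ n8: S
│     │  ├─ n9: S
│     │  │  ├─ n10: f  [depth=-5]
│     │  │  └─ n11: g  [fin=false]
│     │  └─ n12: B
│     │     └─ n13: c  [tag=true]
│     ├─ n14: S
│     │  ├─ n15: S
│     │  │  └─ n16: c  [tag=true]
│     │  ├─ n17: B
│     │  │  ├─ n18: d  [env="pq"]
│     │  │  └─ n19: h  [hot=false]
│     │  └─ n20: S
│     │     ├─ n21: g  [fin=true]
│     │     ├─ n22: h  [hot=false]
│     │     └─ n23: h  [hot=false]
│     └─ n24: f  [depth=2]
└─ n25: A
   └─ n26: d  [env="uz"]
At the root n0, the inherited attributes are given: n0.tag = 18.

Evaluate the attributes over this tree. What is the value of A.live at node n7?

1. n0.tag = 18  [given at root]
2. n1.tag = 13  [S₀.tag - 5]
3. n3.tag = 12  [12]
4. n5.cnt = true  [terminal]
5. n6.fin = false  [terminal]
6. n4.key = "zx"  ["zx"]
7. n4.depth = true  [g.fin == false]
8. n4.off = 6  [6]
9. n4.live = 11  [11]
10. n3.off = true  [S.tag > 11]
11. n3.env = -1  [S.tag + A.off - 19]
12. n2.key = "pk"  ["pk"]
13. n2.depth = true  [S.off == true]
14. n2.off = 29  [S.env + 30]
15. n2.live = 13  [S.env * -1 + 12]
16. n8.tag = 3  [3]
17. n9.tag = 5  [5]
18. n10.depth = -5  [terminal]
19. n11.fin = false  [terminal]
20. n9.off = false  [false]
21. n9.env = 9  [f.depth + 14]
22. n12.pre = false  [S₁.env > 9]
23. n12.cnt = false  [S₁.off == true]
24. n13.tag = true  [terminal]
25. n12.idx = false  [B.cnt == true]
26. n8.off = true  [not S₁.off]
27. n8.env = 2  [S₁.env + S₀.tag - 10]
28. n14.tag = 2  [S₀.env]
29. n15.tag = 11  [S₀.tag + 9]
30. n16.tag = true  [terminal]
31. n15.off = false  [S.tag > 11]
32. n15.env = 28  [28]
33. n17.pre = false  [S₀.tag == S₁.env]
34. n17.cnt = true  [true]
35. n18.env = "pq"  [terminal]
36. n19.hot = false  [terminal]
37. n17.idx = false  [B.pre == true]
38. n20.tag = 28  [S₁.env]
39. n21.fin = true  [terminal]
40. n22.hot = false  [terminal]
41. n23.hot = false  [terminal]
42. n20.off = false  [S.tag > 28]
43. n20.env = 28  [S.tag * -2 + 84]
44. n14.off = true  [S₁.env == 28]
45. n14.env = -1  [(if S₁.off then S₀.tag else S₁.env) - 29]
46. n24.depth = 2  [terminal]
47. n7.key = "vq"  ["vq"]
48. n7.depth = true  [S₁.env > -2]
49. n7.off = 24  [f.depth + 22]
50. n7.live = 28  [S₁.env + 29]
51. n1.off = false  [not A₀.depth]
52. n1.env = 13  [A₀.off + A₁.off - 40]
53. n26.env = "uz"  [terminal]
54. n25.key = "zuz"  ["z" ++ d.env]
55. n25.depth = true  [true]
56. n25.off = -2  [len(d.env) - 4]
57. n25.live = 7  [7]
58. n0.off = true  [S₁.off == false]
59. n0.env = 20  [len(A.key) + 17]

28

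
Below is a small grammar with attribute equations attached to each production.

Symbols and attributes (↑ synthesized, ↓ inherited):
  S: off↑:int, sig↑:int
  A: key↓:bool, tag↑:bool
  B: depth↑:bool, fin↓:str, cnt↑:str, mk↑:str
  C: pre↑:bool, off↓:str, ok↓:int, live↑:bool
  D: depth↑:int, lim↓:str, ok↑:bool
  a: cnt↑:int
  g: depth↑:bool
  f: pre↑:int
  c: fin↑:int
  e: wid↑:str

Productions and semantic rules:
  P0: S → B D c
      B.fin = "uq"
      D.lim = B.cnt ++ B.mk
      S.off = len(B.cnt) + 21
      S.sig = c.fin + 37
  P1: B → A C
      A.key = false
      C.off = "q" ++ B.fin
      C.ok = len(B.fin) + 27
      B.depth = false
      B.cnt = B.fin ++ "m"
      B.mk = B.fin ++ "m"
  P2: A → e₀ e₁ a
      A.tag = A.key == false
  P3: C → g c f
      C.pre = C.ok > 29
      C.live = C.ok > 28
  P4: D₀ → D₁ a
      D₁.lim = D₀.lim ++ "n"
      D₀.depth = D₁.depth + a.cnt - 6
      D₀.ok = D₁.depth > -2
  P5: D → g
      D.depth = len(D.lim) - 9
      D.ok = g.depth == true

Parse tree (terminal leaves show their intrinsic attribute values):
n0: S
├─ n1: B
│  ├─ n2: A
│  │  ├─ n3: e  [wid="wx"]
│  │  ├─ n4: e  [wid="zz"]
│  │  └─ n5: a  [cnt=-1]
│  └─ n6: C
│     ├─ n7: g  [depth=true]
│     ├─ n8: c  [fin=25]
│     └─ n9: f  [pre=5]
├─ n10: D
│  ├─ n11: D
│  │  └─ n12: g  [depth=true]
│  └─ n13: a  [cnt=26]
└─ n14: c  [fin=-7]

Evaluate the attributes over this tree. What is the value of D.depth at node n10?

1. n1.fin = "uq"  ["uq"]
2. n2.key = false  [false]
3. n3.wid = "wx"  [terminal]
4. n4.wid = "zz"  [terminal]
5. n5.cnt = -1  [terminal]
6. n2.tag = true  [A.key == false]
7. n6.off = "quq"  ["q" ++ B.fin]
8. n6.ok = 29  [len(B.fin) + 27]
9. n7.depth = true  [terminal]
10. n8.fin = 25  [terminal]
11. n9.pre = 5  [terminal]
12. n6.pre = false  [C.ok > 29]
13. n6.live = true  [C.ok > 28]
14. n1.depth = false  [false]
15. n1.cnt = "uqm"  [B.fin ++ "m"]
16. n1.mk = "uqm"  [B.fin ++ "m"]
17. n10.lim = "uqmuqm"  [B.cnt ++ B.mk]
18. n11.lim = "uqmuqmn"  [D₀.lim ++ "n"]
19. n12.depth = true  [terminal]
20. n11.depth = -2  [len(D.lim) - 9]
21. n11.ok = true  [g.depth == true]
22. n13.cnt = 26  [terminal]
23. n10.depth = 18  [D₁.depth + a.cnt - 6]
24. n10.ok = false  [D₁.depth > -2]
25. n14.fin = -7  [terminal]
26. n0.off = 24  [len(B.cnt) + 21]
27. n0.sig = 30  [c.fin + 37]

18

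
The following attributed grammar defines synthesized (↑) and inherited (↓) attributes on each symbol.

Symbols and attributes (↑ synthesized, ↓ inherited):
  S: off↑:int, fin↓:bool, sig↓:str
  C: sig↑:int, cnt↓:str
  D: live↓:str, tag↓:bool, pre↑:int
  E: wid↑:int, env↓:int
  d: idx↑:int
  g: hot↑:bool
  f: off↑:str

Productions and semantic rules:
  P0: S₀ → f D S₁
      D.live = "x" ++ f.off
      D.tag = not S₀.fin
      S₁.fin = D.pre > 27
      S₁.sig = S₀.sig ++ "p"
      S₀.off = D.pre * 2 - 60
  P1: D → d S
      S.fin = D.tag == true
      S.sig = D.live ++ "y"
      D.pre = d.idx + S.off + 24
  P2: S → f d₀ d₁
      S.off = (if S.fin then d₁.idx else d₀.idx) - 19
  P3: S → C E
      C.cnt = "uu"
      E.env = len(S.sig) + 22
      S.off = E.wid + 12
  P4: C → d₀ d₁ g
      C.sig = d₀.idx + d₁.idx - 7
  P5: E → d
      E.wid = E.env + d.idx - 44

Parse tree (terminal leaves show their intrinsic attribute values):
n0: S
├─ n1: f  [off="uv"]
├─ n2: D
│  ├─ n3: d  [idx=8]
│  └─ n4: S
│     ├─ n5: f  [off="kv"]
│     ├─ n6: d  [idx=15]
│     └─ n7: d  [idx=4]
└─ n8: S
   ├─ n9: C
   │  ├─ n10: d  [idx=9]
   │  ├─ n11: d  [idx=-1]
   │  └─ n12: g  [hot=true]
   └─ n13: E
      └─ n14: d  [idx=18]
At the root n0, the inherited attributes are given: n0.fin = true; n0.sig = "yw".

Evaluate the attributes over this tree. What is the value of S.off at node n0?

1. n0.fin = true  [given at root]
2. n0.sig = "yw"  [given at root]
3. n1.off = "uv"  [terminal]
4. n2.live = "xuv"  ["x" ++ f.off]
5. n2.tag = false  [not S₀.fin]
6. n3.idx = 8  [terminal]
7. n4.fin = false  [D.tag == true]
8. n4.sig = "xuvy"  [D.live ++ "y"]
9. n5.off = "kv"  [terminal]
10. n6.idx = 15  [terminal]
11. n7.idx = 4  [terminal]
12. n4.off = -4  [(if S.fin then d₁.idx else d₀.idx) - 19]
13. n2.pre = 28  [d.idx + S.off + 24]
14. n8.fin = true  [D.pre > 27]
15. n8.sig = "ywp"  [S₀.sig ++ "p"]
16. n9.cnt = "uu"  ["uu"]
17. n10.idx = 9  [terminal]
18. n11.idx = -1  [terminal]
19. n12.hot = true  [terminal]
20. n9.sig = 1  [d₀.idx + d₁.idx - 7]
21. n13.env = 25  [len(S.sig) + 22]
22. n14.idx = 18  [terminal]
23. n13.wid = -1  [E.env + d.idx - 44]
24. n8.off = 11  [E.wid + 12]
25. n0.off = -4  [D.pre * 2 - 60]

-4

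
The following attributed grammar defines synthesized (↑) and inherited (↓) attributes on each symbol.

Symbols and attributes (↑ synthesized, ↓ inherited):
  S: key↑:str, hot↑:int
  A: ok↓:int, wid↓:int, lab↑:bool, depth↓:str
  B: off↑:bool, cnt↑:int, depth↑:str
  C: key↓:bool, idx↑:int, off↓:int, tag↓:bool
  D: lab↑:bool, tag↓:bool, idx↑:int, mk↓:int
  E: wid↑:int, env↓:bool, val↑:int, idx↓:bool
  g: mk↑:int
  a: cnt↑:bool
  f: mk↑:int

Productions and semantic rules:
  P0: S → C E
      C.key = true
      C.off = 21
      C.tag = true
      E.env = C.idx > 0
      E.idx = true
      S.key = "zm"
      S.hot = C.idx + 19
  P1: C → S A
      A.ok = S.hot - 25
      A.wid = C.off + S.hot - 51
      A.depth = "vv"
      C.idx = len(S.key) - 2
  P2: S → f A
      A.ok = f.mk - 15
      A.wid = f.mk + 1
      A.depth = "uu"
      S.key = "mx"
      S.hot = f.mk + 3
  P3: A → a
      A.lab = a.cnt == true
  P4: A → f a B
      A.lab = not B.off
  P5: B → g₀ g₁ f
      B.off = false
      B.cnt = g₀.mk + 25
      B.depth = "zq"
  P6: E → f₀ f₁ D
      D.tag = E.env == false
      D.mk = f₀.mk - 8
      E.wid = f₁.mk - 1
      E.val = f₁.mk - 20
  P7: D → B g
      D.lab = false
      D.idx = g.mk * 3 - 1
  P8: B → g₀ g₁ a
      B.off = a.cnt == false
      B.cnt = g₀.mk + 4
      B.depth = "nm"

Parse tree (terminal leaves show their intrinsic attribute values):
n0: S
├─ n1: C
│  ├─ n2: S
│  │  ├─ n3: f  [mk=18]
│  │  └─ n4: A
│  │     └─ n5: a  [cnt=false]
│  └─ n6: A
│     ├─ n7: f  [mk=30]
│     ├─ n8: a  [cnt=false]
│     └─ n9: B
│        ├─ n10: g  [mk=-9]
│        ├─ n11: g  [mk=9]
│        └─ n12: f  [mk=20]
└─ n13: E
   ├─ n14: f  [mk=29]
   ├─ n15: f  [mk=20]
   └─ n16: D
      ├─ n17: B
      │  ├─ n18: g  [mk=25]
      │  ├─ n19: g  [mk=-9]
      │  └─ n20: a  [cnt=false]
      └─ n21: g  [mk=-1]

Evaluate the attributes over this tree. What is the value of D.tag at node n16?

true

1. n1.key = true  [true]
2. n1.off = 21  [21]
3. n1.tag = true  [true]
4. n3.mk = 18  [terminal]
5. n4.ok = 3  [f.mk - 15]
6. n4.wid = 19  [f.mk + 1]
7. n4.depth = "uu"  ["uu"]
8. n5.cnt = false  [terminal]
9. n4.lab = false  [a.cnt == true]
10. n2.key = "mx"  ["mx"]
11. n2.hot = 21  [f.mk + 3]
12. n6.ok = -4  [S.hot - 25]
13. n6.wid = -9  [C.off + S.hot - 51]
14. n6.depth = "vv"  ["vv"]
15. n7.mk = 30  [terminal]
16. n8.cnt = false  [terminal]
17. n10.mk = -9  [terminal]
18. n11.mk = 9  [terminal]
19. n12.mk = 20  [terminal]
20. n9.off = false  [false]
21. n9.cnt = 16  [g₀.mk + 25]
22. n9.depth = "zq"  ["zq"]
23. n6.lab = true  [not B.off]
24. n1.idx = 0  [len(S.key) - 2]
25. n13.env = false  [C.idx > 0]
26. n13.idx = true  [true]
27. n14.mk = 29  [terminal]
28. n15.mk = 20  [terminal]
29. n16.tag = true  [E.env == false]
30. n16.mk = 21  [f₀.mk - 8]
31. n18.mk = 25  [terminal]
32. n19.mk = -9  [terminal]
33. n20.cnt = false  [terminal]
34. n17.off = true  [a.cnt == false]
35. n17.cnt = 29  [g₀.mk + 4]
36. n17.depth = "nm"  ["nm"]
37. n21.mk = -1  [terminal]
38. n16.lab = false  [false]
39. n16.idx = -4  [g.mk * 3 - 1]
40. n13.wid = 19  [f₁.mk - 1]
41. n13.val = 0  [f₁.mk - 20]
42. n0.key = "zm"  ["zm"]
43. n0.hot = 19  [C.idx + 19]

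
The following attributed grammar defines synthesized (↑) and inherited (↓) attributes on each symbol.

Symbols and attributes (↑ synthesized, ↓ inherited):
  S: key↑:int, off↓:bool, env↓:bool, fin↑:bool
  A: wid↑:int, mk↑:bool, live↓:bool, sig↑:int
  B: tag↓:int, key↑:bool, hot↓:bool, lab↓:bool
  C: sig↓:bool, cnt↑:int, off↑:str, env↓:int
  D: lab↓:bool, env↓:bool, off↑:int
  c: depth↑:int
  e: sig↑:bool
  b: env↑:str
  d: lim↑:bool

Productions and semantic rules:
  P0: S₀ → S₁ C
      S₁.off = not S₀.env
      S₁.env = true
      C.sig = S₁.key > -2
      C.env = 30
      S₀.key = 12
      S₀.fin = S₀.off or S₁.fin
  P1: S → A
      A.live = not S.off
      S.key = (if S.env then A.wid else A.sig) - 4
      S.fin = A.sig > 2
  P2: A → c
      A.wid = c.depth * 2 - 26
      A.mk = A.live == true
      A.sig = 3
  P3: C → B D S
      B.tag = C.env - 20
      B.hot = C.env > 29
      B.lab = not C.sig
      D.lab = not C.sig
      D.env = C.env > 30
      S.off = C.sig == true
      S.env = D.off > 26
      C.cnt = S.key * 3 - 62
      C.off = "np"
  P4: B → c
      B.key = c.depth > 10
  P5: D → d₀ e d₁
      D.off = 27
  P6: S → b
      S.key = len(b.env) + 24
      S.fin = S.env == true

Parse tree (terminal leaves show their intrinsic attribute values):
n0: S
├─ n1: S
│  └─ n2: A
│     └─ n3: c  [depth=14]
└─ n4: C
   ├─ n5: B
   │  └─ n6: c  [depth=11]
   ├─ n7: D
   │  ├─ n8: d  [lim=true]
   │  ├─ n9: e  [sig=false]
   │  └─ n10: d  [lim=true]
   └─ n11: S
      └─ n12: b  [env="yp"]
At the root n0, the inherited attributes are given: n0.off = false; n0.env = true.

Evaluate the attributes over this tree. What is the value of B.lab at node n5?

true

1. n0.off = false  [given at root]
2. n0.env = true  [given at root]
3. n1.off = false  [not S₀.env]
4. n1.env = true  [true]
5. n2.live = true  [not S.off]
6. n3.depth = 14  [terminal]
7. n2.wid = 2  [c.depth * 2 - 26]
8. n2.mk = true  [A.live == true]
9. n2.sig = 3  [3]
10. n1.key = -2  [(if S.env then A.wid else A.sig) - 4]
11. n1.fin = true  [A.sig > 2]
12. n4.sig = false  [S₁.key > -2]
13. n4.env = 30  [30]
14. n5.tag = 10  [C.env - 20]
15. n5.hot = true  [C.env > 29]
16. n5.lab = true  [not C.sig]
17. n6.depth = 11  [terminal]
18. n5.key = true  [c.depth > 10]
19. n7.lab = true  [not C.sig]
20. n7.env = false  [C.env > 30]
21. n8.lim = true  [terminal]
22. n9.sig = false  [terminal]
23. n10.lim = true  [terminal]
24. n7.off = 27  [27]
25. n11.off = false  [C.sig == true]
26. n11.env = true  [D.off > 26]
27. n12.env = "yp"  [terminal]
28. n11.key = 26  [len(b.env) + 24]
29. n11.fin = true  [S.env == true]
30. n4.cnt = 16  [S.key * 3 - 62]
31. n4.off = "np"  ["np"]
32. n0.key = 12  [12]
33. n0.fin = true  [S₀.off or S₁.fin]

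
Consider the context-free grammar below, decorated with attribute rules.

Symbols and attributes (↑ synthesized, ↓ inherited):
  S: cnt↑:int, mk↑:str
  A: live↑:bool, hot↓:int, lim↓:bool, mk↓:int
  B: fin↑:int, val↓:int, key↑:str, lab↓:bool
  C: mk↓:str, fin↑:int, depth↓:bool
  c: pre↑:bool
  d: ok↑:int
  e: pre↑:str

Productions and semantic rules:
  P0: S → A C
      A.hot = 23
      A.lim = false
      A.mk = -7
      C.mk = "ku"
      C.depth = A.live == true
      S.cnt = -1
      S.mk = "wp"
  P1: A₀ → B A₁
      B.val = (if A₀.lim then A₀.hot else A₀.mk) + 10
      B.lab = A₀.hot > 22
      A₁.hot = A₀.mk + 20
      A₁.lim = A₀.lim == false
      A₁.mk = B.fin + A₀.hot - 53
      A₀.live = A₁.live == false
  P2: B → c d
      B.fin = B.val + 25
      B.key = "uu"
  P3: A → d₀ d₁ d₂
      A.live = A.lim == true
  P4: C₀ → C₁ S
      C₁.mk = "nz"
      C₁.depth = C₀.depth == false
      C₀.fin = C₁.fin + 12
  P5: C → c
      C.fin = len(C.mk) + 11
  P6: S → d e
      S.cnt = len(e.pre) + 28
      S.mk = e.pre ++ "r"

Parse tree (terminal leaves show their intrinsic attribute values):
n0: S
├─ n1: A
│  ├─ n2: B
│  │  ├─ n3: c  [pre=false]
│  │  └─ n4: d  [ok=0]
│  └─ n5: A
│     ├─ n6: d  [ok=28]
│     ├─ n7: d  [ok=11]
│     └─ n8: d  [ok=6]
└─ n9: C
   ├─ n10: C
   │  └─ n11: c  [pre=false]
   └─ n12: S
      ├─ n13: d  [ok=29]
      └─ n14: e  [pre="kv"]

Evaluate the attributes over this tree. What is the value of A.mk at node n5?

-2

1. n1.hot = 23  [23]
2. n1.lim = false  [false]
3. n1.mk = -7  [-7]
4. n2.val = 3  [(if A₀.lim then A₀.hot else A₀.mk) + 10]
5. n2.lab = true  [A₀.hot > 22]
6. n3.pre = false  [terminal]
7. n4.ok = 0  [terminal]
8. n2.fin = 28  [B.val + 25]
9. n2.key = "uu"  ["uu"]
10. n5.hot = 13  [A₀.mk + 20]
11. n5.lim = true  [A₀.lim == false]
12. n5.mk = -2  [B.fin + A₀.hot - 53]
13. n6.ok = 28  [terminal]
14. n7.ok = 11  [terminal]
15. n8.ok = 6  [terminal]
16. n5.live = true  [A.lim == true]
17. n1.live = false  [A₁.live == false]
18. n9.mk = "ku"  ["ku"]
19. n9.depth = false  [A.live == true]
20. n10.mk = "nz"  ["nz"]
21. n10.depth = true  [C₀.depth == false]
22. n11.pre = false  [terminal]
23. n10.fin = 13  [len(C.mk) + 11]
24. n13.ok = 29  [terminal]
25. n14.pre = "kv"  [terminal]
26. n12.cnt = 30  [len(e.pre) + 28]
27. n12.mk = "kvr"  [e.pre ++ "r"]
28. n9.fin = 25  [C₁.fin + 12]
29. n0.cnt = -1  [-1]
30. n0.mk = "wp"  ["wp"]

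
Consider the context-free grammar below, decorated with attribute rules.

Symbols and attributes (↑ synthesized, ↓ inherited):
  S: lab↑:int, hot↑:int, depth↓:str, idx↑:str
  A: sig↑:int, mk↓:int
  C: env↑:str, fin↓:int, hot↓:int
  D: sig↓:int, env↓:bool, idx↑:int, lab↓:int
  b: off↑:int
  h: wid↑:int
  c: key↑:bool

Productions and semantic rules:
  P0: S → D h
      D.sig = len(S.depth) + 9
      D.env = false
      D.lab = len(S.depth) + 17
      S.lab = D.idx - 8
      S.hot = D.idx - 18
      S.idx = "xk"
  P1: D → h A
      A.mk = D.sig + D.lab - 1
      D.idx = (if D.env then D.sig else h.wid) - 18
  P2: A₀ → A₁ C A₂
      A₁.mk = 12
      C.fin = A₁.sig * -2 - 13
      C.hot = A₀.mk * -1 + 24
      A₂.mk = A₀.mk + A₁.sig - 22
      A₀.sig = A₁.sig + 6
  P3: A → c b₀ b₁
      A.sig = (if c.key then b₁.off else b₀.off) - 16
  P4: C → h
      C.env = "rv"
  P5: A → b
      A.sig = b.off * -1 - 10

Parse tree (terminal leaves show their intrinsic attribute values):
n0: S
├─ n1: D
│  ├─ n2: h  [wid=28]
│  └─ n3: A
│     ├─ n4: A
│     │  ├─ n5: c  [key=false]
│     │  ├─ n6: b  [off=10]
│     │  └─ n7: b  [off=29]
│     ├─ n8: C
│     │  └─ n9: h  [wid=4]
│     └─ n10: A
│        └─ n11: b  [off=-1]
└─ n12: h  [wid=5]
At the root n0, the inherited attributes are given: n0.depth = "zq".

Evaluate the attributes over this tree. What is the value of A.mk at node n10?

1. n0.depth = "zq"  [given at root]
2. n1.sig = 11  [len(S.depth) + 9]
3. n1.env = false  [false]
4. n1.lab = 19  [len(S.depth) + 17]
5. n2.wid = 28  [terminal]
6. n3.mk = 29  [D.sig + D.lab - 1]
7. n4.mk = 12  [12]
8. n5.key = false  [terminal]
9. n6.off = 10  [terminal]
10. n7.off = 29  [terminal]
11. n4.sig = -6  [(if c.key then b₁.off else b₀.off) - 16]
12. n8.fin = -1  [A₁.sig * -2 - 13]
13. n8.hot = -5  [A₀.mk * -1 + 24]
14. n9.wid = 4  [terminal]
15. n8.env = "rv"  ["rv"]
16. n10.mk = 1  [A₀.mk + A₁.sig - 22]
17. n11.off = -1  [terminal]
18. n10.sig = -9  [b.off * -1 - 10]
19. n3.sig = 0  [A₁.sig + 6]
20. n1.idx = 10  [(if D.env then D.sig else h.wid) - 18]
21. n12.wid = 5  [terminal]
22. n0.lab = 2  [D.idx - 8]
23. n0.hot = -8  [D.idx - 18]
24. n0.idx = "xk"  ["xk"]

1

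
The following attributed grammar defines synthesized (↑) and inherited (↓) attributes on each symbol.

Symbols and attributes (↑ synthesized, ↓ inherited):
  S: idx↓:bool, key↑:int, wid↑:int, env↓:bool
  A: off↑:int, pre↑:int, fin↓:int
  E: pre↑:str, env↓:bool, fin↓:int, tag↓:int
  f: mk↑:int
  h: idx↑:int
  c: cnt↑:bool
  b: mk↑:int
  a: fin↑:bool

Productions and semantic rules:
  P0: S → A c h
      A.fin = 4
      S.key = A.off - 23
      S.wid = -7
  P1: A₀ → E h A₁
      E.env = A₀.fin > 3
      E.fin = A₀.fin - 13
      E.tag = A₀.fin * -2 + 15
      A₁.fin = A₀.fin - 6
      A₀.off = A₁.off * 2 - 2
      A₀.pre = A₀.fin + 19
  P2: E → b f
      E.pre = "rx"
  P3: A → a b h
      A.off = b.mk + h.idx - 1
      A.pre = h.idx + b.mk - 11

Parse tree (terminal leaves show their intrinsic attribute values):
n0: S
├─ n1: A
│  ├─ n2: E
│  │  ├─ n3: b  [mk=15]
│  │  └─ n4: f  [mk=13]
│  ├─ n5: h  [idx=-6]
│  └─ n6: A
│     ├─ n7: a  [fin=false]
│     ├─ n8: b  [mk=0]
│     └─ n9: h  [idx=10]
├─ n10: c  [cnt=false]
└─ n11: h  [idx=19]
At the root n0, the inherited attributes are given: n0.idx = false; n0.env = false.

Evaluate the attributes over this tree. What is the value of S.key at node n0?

-7

1. n0.idx = false  [given at root]
2. n0.env = false  [given at root]
3. n1.fin = 4  [4]
4. n2.env = true  [A₀.fin > 3]
5. n2.fin = -9  [A₀.fin - 13]
6. n2.tag = 7  [A₀.fin * -2 + 15]
7. n3.mk = 15  [terminal]
8. n4.mk = 13  [terminal]
9. n2.pre = "rx"  ["rx"]
10. n5.idx = -6  [terminal]
11. n6.fin = -2  [A₀.fin - 6]
12. n7.fin = false  [terminal]
13. n8.mk = 0  [terminal]
14. n9.idx = 10  [terminal]
15. n6.off = 9  [b.mk + h.idx - 1]
16. n6.pre = -1  [h.idx + b.mk - 11]
17. n1.off = 16  [A₁.off * 2 - 2]
18. n1.pre = 23  [A₀.fin + 19]
19. n10.cnt = false  [terminal]
20. n11.idx = 19  [terminal]
21. n0.key = -7  [A.off - 23]
22. n0.wid = -7  [-7]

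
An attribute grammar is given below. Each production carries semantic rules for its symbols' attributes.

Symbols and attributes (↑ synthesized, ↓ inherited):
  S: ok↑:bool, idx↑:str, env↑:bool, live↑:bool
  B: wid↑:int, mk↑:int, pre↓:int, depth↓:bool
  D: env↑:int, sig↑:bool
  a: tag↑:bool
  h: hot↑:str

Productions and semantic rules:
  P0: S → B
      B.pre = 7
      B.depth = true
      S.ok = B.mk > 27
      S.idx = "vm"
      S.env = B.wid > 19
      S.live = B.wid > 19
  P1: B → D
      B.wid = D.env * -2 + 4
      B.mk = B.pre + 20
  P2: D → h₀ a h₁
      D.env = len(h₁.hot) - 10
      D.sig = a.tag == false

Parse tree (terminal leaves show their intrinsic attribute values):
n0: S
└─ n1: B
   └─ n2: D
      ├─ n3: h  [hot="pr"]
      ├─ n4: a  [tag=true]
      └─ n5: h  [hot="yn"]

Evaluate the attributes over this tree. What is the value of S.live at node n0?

1. n1.pre = 7  [7]
2. n1.depth = true  [true]
3. n3.hot = "pr"  [terminal]
4. n4.tag = true  [terminal]
5. n5.hot = "yn"  [terminal]
6. n2.env = -8  [len(h₁.hot) - 10]
7. n2.sig = false  [a.tag == false]
8. n1.wid = 20  [D.env * -2 + 4]
9. n1.mk = 27  [B.pre + 20]
10. n0.ok = false  [B.mk > 27]
11. n0.idx = "vm"  ["vm"]
12. n0.env = true  [B.wid > 19]
13. n0.live = true  [B.wid > 19]

true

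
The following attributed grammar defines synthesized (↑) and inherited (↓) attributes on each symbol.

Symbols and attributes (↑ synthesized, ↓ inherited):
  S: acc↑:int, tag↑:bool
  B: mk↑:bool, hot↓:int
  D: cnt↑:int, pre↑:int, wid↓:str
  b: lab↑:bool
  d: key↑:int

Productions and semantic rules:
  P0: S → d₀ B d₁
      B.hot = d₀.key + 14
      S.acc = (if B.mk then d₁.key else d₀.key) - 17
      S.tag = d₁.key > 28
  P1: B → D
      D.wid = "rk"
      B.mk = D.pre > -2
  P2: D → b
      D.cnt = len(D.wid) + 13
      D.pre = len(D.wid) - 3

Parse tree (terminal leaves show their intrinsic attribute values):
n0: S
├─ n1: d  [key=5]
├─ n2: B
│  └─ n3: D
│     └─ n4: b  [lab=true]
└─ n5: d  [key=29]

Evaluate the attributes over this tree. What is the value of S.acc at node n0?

1. n1.key = 5  [terminal]
2. n2.hot = 19  [d₀.key + 14]
3. n3.wid = "rk"  ["rk"]
4. n4.lab = true  [terminal]
5. n3.cnt = 15  [len(D.wid) + 13]
6. n3.pre = -1  [len(D.wid) - 3]
7. n2.mk = true  [D.pre > -2]
8. n5.key = 29  [terminal]
9. n0.acc = 12  [(if B.mk then d₁.key else d₀.key) - 17]
10. n0.tag = true  [d₁.key > 28]

12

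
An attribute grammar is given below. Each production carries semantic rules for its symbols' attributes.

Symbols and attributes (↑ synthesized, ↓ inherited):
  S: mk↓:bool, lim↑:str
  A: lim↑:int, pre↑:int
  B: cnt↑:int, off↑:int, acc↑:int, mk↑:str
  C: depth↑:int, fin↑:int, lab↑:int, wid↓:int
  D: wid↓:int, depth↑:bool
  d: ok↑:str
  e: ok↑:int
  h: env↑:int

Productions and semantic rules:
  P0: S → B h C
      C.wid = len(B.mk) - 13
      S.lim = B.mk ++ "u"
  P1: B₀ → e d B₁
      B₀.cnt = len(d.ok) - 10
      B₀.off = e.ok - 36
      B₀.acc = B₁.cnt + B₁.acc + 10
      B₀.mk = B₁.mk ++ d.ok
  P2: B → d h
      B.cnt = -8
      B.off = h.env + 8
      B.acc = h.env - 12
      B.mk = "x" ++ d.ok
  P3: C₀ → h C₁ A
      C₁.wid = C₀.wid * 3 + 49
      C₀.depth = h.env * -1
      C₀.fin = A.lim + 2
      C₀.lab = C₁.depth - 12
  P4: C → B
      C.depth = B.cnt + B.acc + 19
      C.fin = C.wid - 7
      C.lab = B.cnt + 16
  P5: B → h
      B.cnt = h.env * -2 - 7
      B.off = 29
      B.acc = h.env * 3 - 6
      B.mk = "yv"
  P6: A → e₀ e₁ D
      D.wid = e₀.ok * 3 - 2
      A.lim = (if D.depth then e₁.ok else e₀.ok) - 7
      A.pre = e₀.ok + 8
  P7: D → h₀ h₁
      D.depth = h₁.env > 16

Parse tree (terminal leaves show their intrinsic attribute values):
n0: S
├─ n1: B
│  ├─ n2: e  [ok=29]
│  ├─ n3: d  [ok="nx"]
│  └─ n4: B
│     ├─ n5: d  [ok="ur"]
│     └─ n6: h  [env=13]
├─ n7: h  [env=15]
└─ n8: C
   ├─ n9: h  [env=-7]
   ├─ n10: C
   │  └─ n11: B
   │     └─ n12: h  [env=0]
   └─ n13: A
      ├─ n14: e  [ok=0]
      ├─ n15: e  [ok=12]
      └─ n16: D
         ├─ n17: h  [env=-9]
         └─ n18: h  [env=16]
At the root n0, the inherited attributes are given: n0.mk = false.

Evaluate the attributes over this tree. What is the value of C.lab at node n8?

-6

1. n0.mk = false  [given at root]
2. n2.ok = 29  [terminal]
3. n3.ok = "nx"  [terminal]
4. n5.ok = "ur"  [terminal]
5. n6.env = 13  [terminal]
6. n4.cnt = -8  [-8]
7. n4.off = 21  [h.env + 8]
8. n4.acc = 1  [h.env - 12]
9. n4.mk = "xur"  ["x" ++ d.ok]
10. n1.cnt = -8  [len(d.ok) - 10]
11. n1.off = -7  [e.ok - 36]
12. n1.acc = 3  [B₁.cnt + B₁.acc + 10]
13. n1.mk = "xurnx"  [B₁.mk ++ d.ok]
14. n7.env = 15  [terminal]
15. n8.wid = -8  [len(B.mk) - 13]
16. n9.env = -7  [terminal]
17. n10.wid = 25  [C₀.wid * 3 + 49]
18. n12.env = 0  [terminal]
19. n11.cnt = -7  [h.env * -2 - 7]
20. n11.off = 29  [29]
21. n11.acc = -6  [h.env * 3 - 6]
22. n11.mk = "yv"  ["yv"]
23. n10.depth = 6  [B.cnt + B.acc + 19]
24. n10.fin = 18  [C.wid - 7]
25. n10.lab = 9  [B.cnt + 16]
26. n14.ok = 0  [terminal]
27. n15.ok = 12  [terminal]
28. n16.wid = -2  [e₀.ok * 3 - 2]
29. n17.env = -9  [terminal]
30. n18.env = 16  [terminal]
31. n16.depth = false  [h₁.env > 16]
32. n13.lim = -7  [(if D.depth then e₁.ok else e₀.ok) - 7]
33. n13.pre = 8  [e₀.ok + 8]
34. n8.depth = 7  [h.env * -1]
35. n8.fin = -5  [A.lim + 2]
36. n8.lab = -6  [C₁.depth - 12]
37. n0.lim = "xurnxu"  [B.mk ++ "u"]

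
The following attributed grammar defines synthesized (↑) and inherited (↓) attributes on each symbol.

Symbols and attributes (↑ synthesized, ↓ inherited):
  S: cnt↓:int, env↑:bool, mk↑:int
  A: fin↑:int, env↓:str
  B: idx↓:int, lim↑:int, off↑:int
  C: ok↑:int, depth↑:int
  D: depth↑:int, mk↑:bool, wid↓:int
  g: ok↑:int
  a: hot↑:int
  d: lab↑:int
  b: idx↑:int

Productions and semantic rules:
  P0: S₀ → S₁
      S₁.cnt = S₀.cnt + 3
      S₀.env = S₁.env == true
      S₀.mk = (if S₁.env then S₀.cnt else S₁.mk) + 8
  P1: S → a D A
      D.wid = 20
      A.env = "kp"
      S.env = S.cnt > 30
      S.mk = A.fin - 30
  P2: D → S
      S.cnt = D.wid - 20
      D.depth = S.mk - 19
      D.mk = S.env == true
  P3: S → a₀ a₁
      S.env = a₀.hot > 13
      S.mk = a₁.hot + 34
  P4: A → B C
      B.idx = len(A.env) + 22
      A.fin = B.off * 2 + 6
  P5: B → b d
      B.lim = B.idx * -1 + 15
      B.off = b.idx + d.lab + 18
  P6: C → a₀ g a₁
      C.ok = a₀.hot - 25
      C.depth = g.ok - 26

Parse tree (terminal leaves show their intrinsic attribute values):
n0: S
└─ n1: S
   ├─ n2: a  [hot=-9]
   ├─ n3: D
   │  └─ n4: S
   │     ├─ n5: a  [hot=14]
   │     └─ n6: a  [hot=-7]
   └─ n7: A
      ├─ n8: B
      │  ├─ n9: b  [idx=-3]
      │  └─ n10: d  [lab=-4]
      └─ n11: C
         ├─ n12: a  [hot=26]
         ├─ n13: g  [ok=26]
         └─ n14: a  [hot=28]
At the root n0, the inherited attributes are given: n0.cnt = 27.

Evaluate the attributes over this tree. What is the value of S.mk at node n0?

6

1. n0.cnt = 27  [given at root]
2. n1.cnt = 30  [S₀.cnt + 3]
3. n2.hot = -9  [terminal]
4. n3.wid = 20  [20]
5. n4.cnt = 0  [D.wid - 20]
6. n5.hot = 14  [terminal]
7. n6.hot = -7  [terminal]
8. n4.env = true  [a₀.hot > 13]
9. n4.mk = 27  [a₁.hot + 34]
10. n3.depth = 8  [S.mk - 19]
11. n3.mk = true  [S.env == true]
12. n7.env = "kp"  ["kp"]
13. n8.idx = 24  [len(A.env) + 22]
14. n9.idx = -3  [terminal]
15. n10.lab = -4  [terminal]
16. n8.lim = -9  [B.idx * -1 + 15]
17. n8.off = 11  [b.idx + d.lab + 18]
18. n12.hot = 26  [terminal]
19. n13.ok = 26  [terminal]
20. n14.hot = 28  [terminal]
21. n11.ok = 1  [a₀.hot - 25]
22. n11.depth = 0  [g.ok - 26]
23. n7.fin = 28  [B.off * 2 + 6]
24. n1.env = false  [S.cnt > 30]
25. n1.mk = -2  [A.fin - 30]
26. n0.env = false  [S₁.env == true]
27. n0.mk = 6  [(if S₁.env then S₀.cnt else S₁.mk) + 8]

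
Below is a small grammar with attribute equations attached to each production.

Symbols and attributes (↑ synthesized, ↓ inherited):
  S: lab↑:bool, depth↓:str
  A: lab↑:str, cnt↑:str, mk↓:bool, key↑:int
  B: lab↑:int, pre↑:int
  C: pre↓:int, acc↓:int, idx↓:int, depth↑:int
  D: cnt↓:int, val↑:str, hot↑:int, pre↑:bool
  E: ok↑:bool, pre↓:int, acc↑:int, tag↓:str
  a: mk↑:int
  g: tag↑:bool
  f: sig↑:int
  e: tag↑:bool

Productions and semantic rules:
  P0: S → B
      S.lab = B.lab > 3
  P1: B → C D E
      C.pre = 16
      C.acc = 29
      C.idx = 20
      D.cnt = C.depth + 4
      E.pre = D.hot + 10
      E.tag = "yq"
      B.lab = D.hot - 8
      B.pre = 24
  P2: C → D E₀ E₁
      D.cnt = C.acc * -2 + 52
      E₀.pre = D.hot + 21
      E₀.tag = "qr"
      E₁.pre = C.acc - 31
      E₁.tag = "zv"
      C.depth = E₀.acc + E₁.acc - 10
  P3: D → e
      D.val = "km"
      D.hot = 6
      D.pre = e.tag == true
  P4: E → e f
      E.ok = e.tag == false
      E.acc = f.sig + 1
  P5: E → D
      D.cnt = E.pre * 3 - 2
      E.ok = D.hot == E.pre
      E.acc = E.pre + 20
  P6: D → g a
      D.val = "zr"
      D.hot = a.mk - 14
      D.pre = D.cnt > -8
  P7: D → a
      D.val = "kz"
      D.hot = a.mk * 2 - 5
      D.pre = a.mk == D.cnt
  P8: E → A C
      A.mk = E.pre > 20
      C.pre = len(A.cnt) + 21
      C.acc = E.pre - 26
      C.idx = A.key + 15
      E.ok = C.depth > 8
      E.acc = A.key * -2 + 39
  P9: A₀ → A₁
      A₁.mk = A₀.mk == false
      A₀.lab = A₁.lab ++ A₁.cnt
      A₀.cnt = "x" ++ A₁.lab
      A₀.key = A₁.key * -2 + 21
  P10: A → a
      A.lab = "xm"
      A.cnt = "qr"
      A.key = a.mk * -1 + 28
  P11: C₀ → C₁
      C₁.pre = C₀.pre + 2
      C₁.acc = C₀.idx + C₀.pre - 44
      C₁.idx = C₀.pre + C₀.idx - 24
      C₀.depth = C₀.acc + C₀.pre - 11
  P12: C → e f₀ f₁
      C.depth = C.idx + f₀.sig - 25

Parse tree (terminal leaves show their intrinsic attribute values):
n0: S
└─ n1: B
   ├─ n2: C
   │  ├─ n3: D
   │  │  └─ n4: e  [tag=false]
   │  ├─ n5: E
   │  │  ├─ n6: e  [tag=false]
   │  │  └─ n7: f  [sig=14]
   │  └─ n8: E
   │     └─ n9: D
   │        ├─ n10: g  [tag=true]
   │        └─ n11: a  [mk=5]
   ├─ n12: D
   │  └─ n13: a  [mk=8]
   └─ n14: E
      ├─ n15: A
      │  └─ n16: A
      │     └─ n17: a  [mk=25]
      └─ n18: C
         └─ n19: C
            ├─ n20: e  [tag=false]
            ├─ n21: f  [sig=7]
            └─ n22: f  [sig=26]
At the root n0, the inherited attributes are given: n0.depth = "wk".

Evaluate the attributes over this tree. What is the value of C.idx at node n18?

30

1. n0.depth = "wk"  [given at root]
2. n2.pre = 16  [16]
3. n2.acc = 29  [29]
4. n2.idx = 20  [20]
5. n3.cnt = -6  [C.acc * -2 + 52]
6. n4.tag = false  [terminal]
7. n3.val = "km"  ["km"]
8. n3.hot = 6  [6]
9. n3.pre = false  [e.tag == true]
10. n5.pre = 27  [D.hot + 21]
11. n5.tag = "qr"  ["qr"]
12. n6.tag = false  [terminal]
13. n7.sig = 14  [terminal]
14. n5.ok = true  [e.tag == false]
15. n5.acc = 15  [f.sig + 1]
16. n8.pre = -2  [C.acc - 31]
17. n8.tag = "zv"  ["zv"]
18. n9.cnt = -8  [E.pre * 3 - 2]
19. n10.tag = true  [terminal]
20. n11.mk = 5  [terminal]
21. n9.val = "zr"  ["zr"]
22. n9.hot = -9  [a.mk - 14]
23. n9.pre = false  [D.cnt > -8]
24. n8.ok = false  [D.hot == E.pre]
25. n8.acc = 18  [E.pre + 20]
26. n2.depth = 23  [E₀.acc + E₁.acc - 10]
27. n12.cnt = 27  [C.depth + 4]
28. n13.mk = 8  [terminal]
29. n12.val = "kz"  ["kz"]
30. n12.hot = 11  [a.mk * 2 - 5]
31. n12.pre = false  [a.mk == D.cnt]
32. n14.pre = 21  [D.hot + 10]
33. n14.tag = "yq"  ["yq"]
34. n15.mk = true  [E.pre > 20]
35. n16.mk = false  [A₀.mk == false]
36. n17.mk = 25  [terminal]
37. n16.lab = "xm"  ["xm"]
38. n16.cnt = "qr"  ["qr"]
39. n16.key = 3  [a.mk * -1 + 28]
40. n15.lab = "xmqr"  [A₁.lab ++ A₁.cnt]
41. n15.cnt = "xxm"  ["x" ++ A₁.lab]
42. n15.key = 15  [A₁.key * -2 + 21]
43. n18.pre = 24  [len(A.cnt) + 21]
44. n18.acc = -5  [E.pre - 26]
45. n18.idx = 30  [A.key + 15]
46. n19.pre = 26  [C₀.pre + 2]
47. n19.acc = 10  [C₀.idx + C₀.pre - 44]
48. n19.idx = 30  [C₀.pre + C₀.idx - 24]
49. n20.tag = false  [terminal]
50. n21.sig = 7  [terminal]
51. n22.sig = 26  [terminal]
52. n19.depth = 12  [C.idx + f₀.sig - 25]
53. n18.depth = 8  [C₀.acc + C₀.pre - 11]
54. n14.ok = false  [C.depth > 8]
55. n14.acc = 9  [A.key * -2 + 39]
56. n1.lab = 3  [D.hot - 8]
57. n1.pre = 24  [24]
58. n0.lab = false  [B.lab > 3]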